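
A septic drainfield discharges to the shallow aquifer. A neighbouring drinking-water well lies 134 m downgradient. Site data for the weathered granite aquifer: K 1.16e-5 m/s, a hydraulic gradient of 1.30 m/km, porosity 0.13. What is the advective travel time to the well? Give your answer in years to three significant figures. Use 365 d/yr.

36.6 years

K = 1.16e-5 m/s × 86400 s/d = 1.002 m/d
q = Ki = 1.002 × 0.0013 = 0.001303 m/d
v_s = q/n_e = 0.001303/0.13 = 0.01002 m/d
t = L / v = 134 / 0.01002 = 13370 d
   = 13370 / 365 = 36.6 yr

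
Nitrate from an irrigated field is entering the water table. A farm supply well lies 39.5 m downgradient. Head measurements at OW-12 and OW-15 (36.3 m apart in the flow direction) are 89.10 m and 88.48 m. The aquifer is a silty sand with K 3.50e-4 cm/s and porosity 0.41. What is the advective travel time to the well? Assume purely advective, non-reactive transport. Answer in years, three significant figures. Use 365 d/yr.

Hydraulic gradient i = (89.10 − 88.48) / 36.3 = 0.62 / 36.3 = 0.01708
K = 3.50e-4 cm/s × 864 = 0.3024 m/d
Specific discharge q = 0.3024 × 0.01708 = 0.005165 m/d
Average linear velocity = 0.005165 / 0.41 = 0.01260 m/d
t = L / v = 39.5 / 0.01260 = 3136 d
   = 3136 / 365 = 8.59 yr

8.59 years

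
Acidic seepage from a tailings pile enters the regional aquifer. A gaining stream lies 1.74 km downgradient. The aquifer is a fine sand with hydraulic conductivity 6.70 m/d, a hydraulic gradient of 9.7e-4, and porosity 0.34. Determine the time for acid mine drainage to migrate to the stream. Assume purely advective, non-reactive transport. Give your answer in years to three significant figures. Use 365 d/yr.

249 years

q = Ki = 6.70 × 9.7e-4 = 0.006499 m/d
v = Ki/n = 6.70·9.7e-4/0.34 = 0.01911 m/d
L = 1.74 km = 1740 m
t = L / v = 1740 / 0.01911 = 91030 d
   = 91030 / 365 = 249 yr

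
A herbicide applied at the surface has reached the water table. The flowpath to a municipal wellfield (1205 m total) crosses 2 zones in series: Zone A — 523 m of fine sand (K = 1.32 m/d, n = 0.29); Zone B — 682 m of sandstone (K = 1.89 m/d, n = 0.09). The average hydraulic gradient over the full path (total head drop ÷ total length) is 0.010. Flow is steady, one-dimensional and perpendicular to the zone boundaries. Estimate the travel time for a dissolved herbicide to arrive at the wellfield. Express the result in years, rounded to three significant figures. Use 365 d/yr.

Continuity: the same q passes through each zone, so ΔH = q·Σ(L_j/K_j) — the zones act as resistances in series.
Σ(L/K) = 523/1.32 + 682/1.89 = 396.2 + 360.8 = 757.1 d
K_eq = L_total / Σ(L/K) = 1205 / 757.1 = 1.592 m/d
q = K_eq · i = 1.592 × 0.010 = 0.01592 m/d (same in every zone)
Zone A: v = q/n = 0.01592/0.29 = 0.05489 m/d → t_A = 523/0.05489 = 9529 d
Zone B: v = q/n = 0.01592/0.09 = 0.1769 m/d → t_B = 682/0.1769 = 3856 d
Total t = 9529 + 3856 = 13390 d
   = 13390 / 365 = 36.7 yr

36.7 years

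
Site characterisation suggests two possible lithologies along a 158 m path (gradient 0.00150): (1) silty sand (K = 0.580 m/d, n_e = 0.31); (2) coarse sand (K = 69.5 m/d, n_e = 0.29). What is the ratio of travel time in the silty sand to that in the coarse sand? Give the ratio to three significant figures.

128

Unit 1 (silty sand): v = 0.580×0.0015/0.31 = 0.002806 m/d, t = 158/0.002806 = 56300 d
Unit 2 (coarse sand): v = 69.5×0.0015/0.29 = 0.3595 m/d, t = 158/0.3595 = 439.5 d
t(silty sand) / t(coarse sand) = 56300/439.5 = 128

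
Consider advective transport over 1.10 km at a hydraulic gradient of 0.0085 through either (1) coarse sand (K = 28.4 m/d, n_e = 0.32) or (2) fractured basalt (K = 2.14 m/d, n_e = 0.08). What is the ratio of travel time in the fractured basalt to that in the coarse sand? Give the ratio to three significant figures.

Unit 1 (coarse sand): v = 28.4×0.0085/0.32 = 0.7544 m/d, t = 1100/0.7544 = 1458 d
Unit 2 (fractured basalt): v = 2.14×0.0085/0.08 = 0.2274 m/d, t = 1100/0.2274 = 4838 d
t(fractured basalt) / t(coarse sand) = 4838/1458 = 3.32

3.32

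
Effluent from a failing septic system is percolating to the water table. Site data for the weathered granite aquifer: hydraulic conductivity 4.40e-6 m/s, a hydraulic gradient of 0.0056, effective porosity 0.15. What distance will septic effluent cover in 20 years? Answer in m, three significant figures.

K = 4.40e-6 m/s × 86400 s/d = 0.3802 m/d
q = Ki = 0.3802 × 0.0056 = 0.002129 m/d
v = Ki/n = 0.3802·0.0056/0.15 = 0.01419 m/d
T = 20 yr × 365 = 7300 d
L = v × T = 0.01419 × 7300 = 103.6 m

104 m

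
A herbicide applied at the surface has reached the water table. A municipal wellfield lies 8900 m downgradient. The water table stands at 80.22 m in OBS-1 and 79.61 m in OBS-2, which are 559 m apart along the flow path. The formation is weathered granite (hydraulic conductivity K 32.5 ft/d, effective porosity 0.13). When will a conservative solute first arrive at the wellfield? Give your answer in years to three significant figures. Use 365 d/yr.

Hydraulic gradient i = (80.22 − 79.61) / 559 = 0.61 / 559 = 0.001091
K = 32.5 ft/d × 0.3048 = 9.906 m/d
Specific discharge q = 9.906 × 0.001091 = 0.01081 m/d
v = Ki/n = 9.906·0.001091/0.13 = 0.08315 m/d
t = L / v = 8900 / 0.08315 = 107000 d
   = 107000 / 365 = 293 yr

293 years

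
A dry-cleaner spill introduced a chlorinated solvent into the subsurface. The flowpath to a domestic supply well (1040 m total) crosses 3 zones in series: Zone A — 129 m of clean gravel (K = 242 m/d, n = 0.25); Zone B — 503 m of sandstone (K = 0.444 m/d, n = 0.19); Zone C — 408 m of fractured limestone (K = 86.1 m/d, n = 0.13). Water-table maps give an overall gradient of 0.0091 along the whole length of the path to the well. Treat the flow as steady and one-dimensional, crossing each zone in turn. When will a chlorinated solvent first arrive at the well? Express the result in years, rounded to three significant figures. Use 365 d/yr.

59.6 years

Continuity: the same q passes through each zone, so ΔH = q·Σ(L_j/K_j) — the zones act as resistances in series.
Σ(L/K) = 129/242 + 503/0.444 + 408/86.1 = 0.5331 + 1133 + 4.739 = 1138 d
K_eq = L_total / Σ(L/K) = 1040 / 1138 = 0.9138 m/d
q = K_eq · i = 0.9138 × 0.0091 = 0.008315 m/d (same in every zone)
Zone A: v = q/n = 0.008315/0.25 = 0.03326 m/d → t_A = 129/0.03326 = 3878 d
Zone B: v = q/n = 0.008315/0.19 = 0.04376 m/d → t_B = 503/0.04376 = 11490 d
Zone C: v = q/n = 0.008315/0.13 = 0.06396 m/d → t_C = 408/0.06396 = 6379 d
Total t = 3878 + 11490 + 6379 = 21750 d
   = 21750 / 365 = 59.6 yr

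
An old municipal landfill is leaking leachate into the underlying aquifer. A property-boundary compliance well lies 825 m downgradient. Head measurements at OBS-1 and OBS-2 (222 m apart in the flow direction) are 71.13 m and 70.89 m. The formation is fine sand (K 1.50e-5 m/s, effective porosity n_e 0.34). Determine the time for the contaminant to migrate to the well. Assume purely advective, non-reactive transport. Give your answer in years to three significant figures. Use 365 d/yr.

Hydraulic gradient i = (71.13 − 70.89) / 222 = 0.24 / 222 = 0.001081
K = 1.50e-5 m/s × 86400 s/d = 1.296 m/d
Darcy flux q = K·i = 1.296 × 0.001081 = 0.001401 m/d
v_s = q/n_e = 0.001401/0.34 = 0.004121 m/d
t = L / v = 825 / 0.004121 = 200200 d
   = 200200 / 365 = 549 yr

549 years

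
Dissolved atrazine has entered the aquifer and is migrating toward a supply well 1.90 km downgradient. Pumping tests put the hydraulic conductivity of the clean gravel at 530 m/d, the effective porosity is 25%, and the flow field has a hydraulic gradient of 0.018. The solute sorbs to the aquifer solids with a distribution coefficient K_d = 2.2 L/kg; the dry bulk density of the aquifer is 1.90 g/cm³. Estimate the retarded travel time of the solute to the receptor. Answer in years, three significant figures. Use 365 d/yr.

Specific discharge q = 530 × 0.018 = 9.540 m/d
Seepage velocity v = q / n = 9.540 / 0.25 = 38.16 m/d
Retardation R = 1 + ρ_b·K_d/n = 1 + 1.90×2.2/0.25 = 17.72
Contaminant velocity v_c = v/R = 38.16/17.72 = 2.153 m/d
L = 1.90 km = 1900 m
t = L/v_c = 1900/2.153 = 882.3 d
   = 882.3/365 = 2.42 yr

2.42 years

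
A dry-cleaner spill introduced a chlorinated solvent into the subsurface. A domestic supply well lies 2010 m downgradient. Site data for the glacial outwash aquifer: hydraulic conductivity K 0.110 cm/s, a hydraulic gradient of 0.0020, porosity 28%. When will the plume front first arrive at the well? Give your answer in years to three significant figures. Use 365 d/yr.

K = 0.110 cm/s × 864 = 95.04 m/d
Specific discharge q = 95.04 × 0.0020 = 0.1901 m/d
Seepage velocity v = q / n = 0.1901 / 0.28 = 0.6789 m/d
t = L / v = 2010 / 0.6789 = 2961 d
   = 2961 / 365 = 8.11 yr

8.11 years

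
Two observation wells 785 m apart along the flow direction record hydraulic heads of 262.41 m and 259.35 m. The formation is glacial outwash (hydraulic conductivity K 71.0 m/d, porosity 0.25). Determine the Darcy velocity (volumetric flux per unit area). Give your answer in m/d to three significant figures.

Hydraulic gradient i = (262.41 − 259.35) / 785 = 3.06 / 785 = 0.003898
Darcy flux q = K·i = 71.0 × 0.003898 = 0.2768 m/d

0.277 m/d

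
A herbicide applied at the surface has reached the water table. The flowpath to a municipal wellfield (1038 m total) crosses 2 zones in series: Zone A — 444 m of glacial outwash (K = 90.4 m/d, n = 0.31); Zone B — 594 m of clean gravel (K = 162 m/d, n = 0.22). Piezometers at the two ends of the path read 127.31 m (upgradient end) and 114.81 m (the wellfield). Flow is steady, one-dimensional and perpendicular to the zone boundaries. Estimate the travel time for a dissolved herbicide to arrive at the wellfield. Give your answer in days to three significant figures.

Total head drop ΔH = 127.31 − 114.81 = 12.50 m
Continuity: the same q passes through each zone, so ΔH = q·Σ(L_j/K_j) — the zones act as resistances in series.
Σ(L/K) = 444/90.4 + 594/162 = 4.912 + 3.667 = 8.578 d
q = ΔH / Σ(L/K) = 12.50 / 8.578 = 1.457 m/d (same in every zone)
Zone A: v = q/n = 1.457/0.31 = 4.701 m/d → t_A = 444/4.701 = 94.46 d
Zone B: v = q/n = 1.457/0.22 = 6.624 m/d → t_B = 594/6.624 = 89.68 d
Total t = 94.46 + 89.68 = 184.1 d

184 days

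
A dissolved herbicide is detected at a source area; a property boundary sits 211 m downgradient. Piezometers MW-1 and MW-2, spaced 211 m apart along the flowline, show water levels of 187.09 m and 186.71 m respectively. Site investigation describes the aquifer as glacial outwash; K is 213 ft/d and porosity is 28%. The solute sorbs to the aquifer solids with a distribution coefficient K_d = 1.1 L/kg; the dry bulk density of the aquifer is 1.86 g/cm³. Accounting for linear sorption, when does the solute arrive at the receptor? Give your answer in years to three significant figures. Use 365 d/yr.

Hydraulic gradient i = (187.09 − 186.71) / 211 = 0.38 / 211 = 0.001801
K = 213 ft/d × 0.3048 = 64.92 m/d
Darcy flux q = K·i = 64.92 × 0.001801 = 0.1169 m/d
v_s = q/n_e = 0.1169/0.28 = 0.4176 m/d
Retardation R = 1 + ρ_b·K_d/n = 1 + 1.86×1.1/0.28 = 8.307
Contaminant velocity v_c = v/R = 0.4176/8.307 = 0.05027 m/d
t = L/v_c = 211/0.05027 = 4198 d
   = 4198/365 = 11.5 yr

11.5 years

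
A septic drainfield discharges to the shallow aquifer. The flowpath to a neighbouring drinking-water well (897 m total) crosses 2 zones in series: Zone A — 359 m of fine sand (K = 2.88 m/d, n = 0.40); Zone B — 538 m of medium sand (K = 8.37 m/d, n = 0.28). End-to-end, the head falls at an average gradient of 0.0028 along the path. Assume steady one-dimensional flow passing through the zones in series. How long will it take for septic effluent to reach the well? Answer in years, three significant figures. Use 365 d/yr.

60.6 years

For zones in series the flux q is common to all zones; the equivalent conductivity is the harmonic (thickness-weighted) mean, K_eq = L_total / Σ(L_j/K_j).
Σ(L/K) = 359/2.88 + 538/8.37 = 124.7 + 64.28 = 188.9 d
K_eq = L_total / Σ(L/K) = 897 / 188.9 = 4.748 m/d
q = K_eq · i = 4.748 × 0.0028 = 0.01329 m/d (same in every zone)
Zone A: v = q/n = 0.01329/0.40 = 0.03323 m/d → t_A = 359/0.03323 = 10800 d
Zone B: v = q/n = 0.01329/0.28 = 0.04748 m/d → t_B = 538/0.04748 = 11330 d
Total t = 10800 + 11330 = 22130 d
   = 22130 / 365 = 60.6 yr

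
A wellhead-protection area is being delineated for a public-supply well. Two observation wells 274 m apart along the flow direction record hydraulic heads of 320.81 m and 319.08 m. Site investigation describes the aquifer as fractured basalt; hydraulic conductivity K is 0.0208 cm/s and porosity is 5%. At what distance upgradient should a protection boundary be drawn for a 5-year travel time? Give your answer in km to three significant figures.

4.14 km

Hydraulic gradient i = (320.81 − 319.08) / 274 = 1.73 / 274 = 0.006314
K = 0.0208 cm/s × 864 = 17.97 m/d
Specific discharge q = 17.97 × 0.006314 = 0.1135 m/d
v = Ki/n = 17.97·0.006314/0.05 = 2.269 m/d
T = 5 yr × 365 = 1825 d
L = v × T = 2.269 × 1825 = 4142 m
   = 4.14 km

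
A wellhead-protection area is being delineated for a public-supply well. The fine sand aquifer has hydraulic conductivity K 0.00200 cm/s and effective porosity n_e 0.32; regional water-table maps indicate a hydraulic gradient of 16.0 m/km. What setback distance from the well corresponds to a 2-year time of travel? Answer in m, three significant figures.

K = 0.00200 cm/s × 864 = 1.728 m/d
Darcy flux q = K·i = 1.728 × 0.016 = 0.02765 m/d
Seepage velocity v = q / n = 0.02765 / 0.32 = 0.08640 m/d
T = 2 yr × 365 = 730 d
L = v × T = 0.08640 × 730 = 63.07 m

63.1 m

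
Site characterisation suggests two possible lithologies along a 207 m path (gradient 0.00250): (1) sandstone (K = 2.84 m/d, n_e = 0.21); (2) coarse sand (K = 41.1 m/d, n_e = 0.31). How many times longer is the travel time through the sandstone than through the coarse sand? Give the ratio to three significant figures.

9.80

Unit 1 (sandstone): v = 2.84×0.0025/0.21 = 0.03381 m/d, t = 207/0.03381 = 6123 d
Unit 2 (coarse sand): v = 41.1×0.0025/0.31 = 0.3315 m/d, t = 207/0.3315 = 624.5 d
t(sandstone) / t(coarse sand) = 6123/624.5 = 9.80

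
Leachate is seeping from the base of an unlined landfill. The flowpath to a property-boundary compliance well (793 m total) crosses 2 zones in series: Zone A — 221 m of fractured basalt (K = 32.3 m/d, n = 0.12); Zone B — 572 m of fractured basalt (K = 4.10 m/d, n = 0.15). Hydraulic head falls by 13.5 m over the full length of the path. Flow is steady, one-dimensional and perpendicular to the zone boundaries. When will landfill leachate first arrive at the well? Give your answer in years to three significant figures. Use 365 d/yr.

Steady 1-D flow in series ⇒ the Darcy flux q is identical in every zone and the zone head losses add (resistances L/K in series).
Σ(L/K) = 221/32.3 + 572/4.10 = 6.842 + 139.5 = 146.4 d
q = ΔH / Σ(L/K) = 13.5 / 146.4 = 0.09224 m/d (same in every zone)
Zone A: v = q/n = 0.09224/0.12 = 0.7687 m/d → t_A = 221/0.7687 = 287.5 d
Zone B: v = q/n = 0.09224/0.15 = 0.6149 m/d → t_B = 572/0.6149 = 930.2 d
Total t = 287.5 + 930.2 = 1218 d
   = 1218 / 365 = 3.34 yr

3.34 years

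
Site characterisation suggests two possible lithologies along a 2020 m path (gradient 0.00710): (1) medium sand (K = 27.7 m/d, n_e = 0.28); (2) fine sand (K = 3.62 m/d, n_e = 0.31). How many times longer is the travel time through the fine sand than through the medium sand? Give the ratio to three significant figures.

Unit 1 (medium sand): v = 27.7×0.0071/0.28 = 0.7024 m/d, t = 2020/0.7024 = 2876 d
Unit 2 (fine sand): v = 3.62×0.0071/0.31 = 0.08291 m/d, t = 2020/0.08291 = 24360 d
t(fine sand) / t(medium sand) = 24360/2876 = 8.47

8.47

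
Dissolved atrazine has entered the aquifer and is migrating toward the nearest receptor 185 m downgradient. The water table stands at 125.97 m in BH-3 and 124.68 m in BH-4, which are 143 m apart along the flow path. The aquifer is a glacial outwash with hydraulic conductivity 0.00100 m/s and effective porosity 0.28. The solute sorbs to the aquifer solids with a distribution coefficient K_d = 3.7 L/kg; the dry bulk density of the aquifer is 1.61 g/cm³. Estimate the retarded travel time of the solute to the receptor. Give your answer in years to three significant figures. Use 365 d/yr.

Hydraulic gradient i = (125.97 − 124.68) / 143 = 1.29 / 143 = 0.009021
K = 0.00100 m/s × 86400 s/d = 86.40 m/d
Specific discharge q = 86.40 × 0.009021 = 0.7794 m/d
v_s = q/n_e = 0.7794/0.28 = 2.784 m/d
Retardation R = 1 + ρ_b·K_d/n = 1 + 1.61×3.7/0.28 = 22.28
Contaminant velocity v_c = v/R = 2.784/22.28 = 0.1250 m/d
t = L/v_c = 185/0.1250 = 1480 d
   = 1480/365 = 4.06 yr

4.06 years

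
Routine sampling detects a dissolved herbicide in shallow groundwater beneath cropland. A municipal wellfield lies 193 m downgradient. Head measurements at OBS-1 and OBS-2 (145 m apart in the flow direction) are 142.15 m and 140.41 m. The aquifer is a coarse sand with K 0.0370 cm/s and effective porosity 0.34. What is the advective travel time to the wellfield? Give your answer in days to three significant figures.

171 days

Hydraulic gradient i = (142.15 − 140.41) / 145 = 1.74 / 145 = 0.01200
K = 0.0370 cm/s × 864 = 31.97 m/d
q = Ki = 31.97 × 0.01200 = 0.3836 m/d
v = Ki/n = 31.97·0.01200/0.34 = 1.128 m/d
t = L / v = 193 / 1.128 = 171.1 d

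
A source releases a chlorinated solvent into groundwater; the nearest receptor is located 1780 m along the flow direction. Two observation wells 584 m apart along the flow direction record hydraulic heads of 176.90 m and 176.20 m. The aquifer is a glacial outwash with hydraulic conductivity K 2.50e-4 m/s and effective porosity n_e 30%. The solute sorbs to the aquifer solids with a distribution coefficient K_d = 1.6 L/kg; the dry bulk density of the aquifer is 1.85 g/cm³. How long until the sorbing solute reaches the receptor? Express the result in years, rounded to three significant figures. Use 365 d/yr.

Hydraulic gradient i = (176.90 − 176.20) / 584 = 0.70 / 584 = 0.001199
K = 2.50e-4 m/s × 86400 s/d = 21.60 m/d
Specific discharge q = 21.60 × 0.001199 = 0.02589 m/d
v = Ki/n = 21.60·0.001199/0.30 = 0.08630 m/d
Retardation R = 1 + ρ_b·K_d/n = 1 + 1.85×1.6/0.30 = 10.87
Contaminant velocity v_c = v/R = 0.08630/10.87 = 0.007942 m/d
t = L/v_c = 1780/0.007942 = 224100 d
   = 224100/365 = 614 yr

614 years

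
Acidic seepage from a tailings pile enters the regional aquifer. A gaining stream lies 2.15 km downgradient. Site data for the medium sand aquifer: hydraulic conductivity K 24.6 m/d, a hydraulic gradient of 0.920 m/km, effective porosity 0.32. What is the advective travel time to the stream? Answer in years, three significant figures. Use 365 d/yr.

83.3 years

Specific discharge q = 24.6 × 9.2e-4 = 0.02263 m/d
v_s = q/n_e = 0.02263/0.32 = 0.07073 m/d
L = 2.15 km = 2150 m
t = L / v = 2150 / 0.07073 = 30400 d
   = 30400 / 365 = 83.3 yr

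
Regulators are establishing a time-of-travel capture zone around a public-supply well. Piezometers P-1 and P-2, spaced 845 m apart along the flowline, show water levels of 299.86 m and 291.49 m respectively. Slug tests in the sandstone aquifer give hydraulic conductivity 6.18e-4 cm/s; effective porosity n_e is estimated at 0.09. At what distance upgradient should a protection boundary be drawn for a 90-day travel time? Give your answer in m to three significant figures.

Hydraulic gradient i = (299.86 − 291.49) / 845 = 8.37 / 845 = 0.009905
K = 6.18e-4 cm/s × 864 = 0.5340 m/d
q = Ki = 0.5340 × 0.009905 = 0.005289 m/d
Average linear velocity = 0.005289 / 0.09 = 0.05877 m/d
L = v × T = 0.05877 × 90 = 5.289 m

5.29 m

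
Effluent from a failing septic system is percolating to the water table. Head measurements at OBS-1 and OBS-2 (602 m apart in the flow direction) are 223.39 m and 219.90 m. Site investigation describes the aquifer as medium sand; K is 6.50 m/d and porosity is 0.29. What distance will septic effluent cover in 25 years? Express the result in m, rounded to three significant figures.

Hydraulic gradient i = (223.39 − 219.90) / 602 = 3.49 / 602 = 0.005797
Specific discharge q = 6.50 × 0.005797 = 0.03768 m/d
v_s = q/n_e = 0.03768/0.29 = 0.1299 m/d
T = 25 yr × 365 = 9125 d
L = v × T = 0.1299 × 9125 = 1186 m

1190 m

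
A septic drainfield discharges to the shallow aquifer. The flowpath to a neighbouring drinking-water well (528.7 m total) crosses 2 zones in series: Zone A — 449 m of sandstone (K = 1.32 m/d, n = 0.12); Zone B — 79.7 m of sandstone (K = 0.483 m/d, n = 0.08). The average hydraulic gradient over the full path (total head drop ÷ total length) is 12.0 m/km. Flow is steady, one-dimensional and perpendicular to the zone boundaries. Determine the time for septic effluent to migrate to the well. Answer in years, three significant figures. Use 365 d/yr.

Continuity: the same q passes through each zone, so ΔH = q·Σ(L_j/K_j) — the zones act as resistances in series.
Σ(L/K) = 449/1.32 + 79.7/0.483 = 340.2 + 165.0 = 505.2 d
K_eq = L_total / Σ(L/K) = 528.7 / 505.2 = 1.047 m/d
q = K_eq · i = 1.047 × 0.012 = 0.01256 m/d (same in every zone)
Zone A: v = q/n = 0.01256/0.12 = 0.1047 m/d → t_A = 449/0.1047 = 4290 d
Zone B: v = q/n = 0.01256/0.08 = 0.1570 m/d → t_B = 79.7/0.1570 = 507.7 d
Total t = 4290 + 507.7 = 4798 d
   = 4798 / 365 = 13.1 yr

13.1 years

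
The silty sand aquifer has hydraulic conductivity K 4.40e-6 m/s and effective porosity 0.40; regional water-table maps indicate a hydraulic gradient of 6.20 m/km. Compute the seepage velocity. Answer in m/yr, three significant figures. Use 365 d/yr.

K = 4.40e-6 m/s × 86400 s/d = 0.3802 m/d
Specific discharge q = 0.3802 × 0.0062 = 0.002357 m/d
v = Ki/n = 0.3802·0.0062/0.40 = 0.005892 m/d
   = 0.005892 × 365 = 2.15 m/yr

2.15 m/yr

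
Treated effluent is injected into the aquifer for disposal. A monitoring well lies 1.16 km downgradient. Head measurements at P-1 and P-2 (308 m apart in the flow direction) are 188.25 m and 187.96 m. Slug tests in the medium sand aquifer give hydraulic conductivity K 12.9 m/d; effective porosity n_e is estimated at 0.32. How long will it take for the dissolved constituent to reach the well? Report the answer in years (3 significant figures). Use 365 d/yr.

83.7 years

Hydraulic gradient i = (188.25 − 187.96) / 308 = 0.29 / 308 = 9.416e-4
Darcy flux q = K·i = 12.9 × 9.416e-4 = 0.01215 m/d
Seepage velocity v = q / n = 0.01215 / 0.32 = 0.03796 m/d
L = 1.16 km = 1160 m
t = L / v = 1160 / 0.03796 = 30560 d
   = 30560 / 365 = 83.7 yr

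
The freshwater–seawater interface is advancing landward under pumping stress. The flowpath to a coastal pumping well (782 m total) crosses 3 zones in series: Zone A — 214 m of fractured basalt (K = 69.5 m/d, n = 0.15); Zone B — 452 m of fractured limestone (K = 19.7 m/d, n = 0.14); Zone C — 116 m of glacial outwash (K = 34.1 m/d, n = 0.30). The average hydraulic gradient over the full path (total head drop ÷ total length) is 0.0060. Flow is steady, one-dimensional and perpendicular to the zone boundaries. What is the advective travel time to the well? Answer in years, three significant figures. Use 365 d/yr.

2.24 years

Steady 1-D flow in series ⇒ the Darcy flux q is identical in every zone and the zone head losses add (resistances L/K in series).
Σ(L/K) = 214/69.5 + 452/19.7 + 116/34.1 = 3.079 + 22.94 + 3.402 = 29.43 d
K_eq = L_total / Σ(L/K) = 782 / 29.43 = 26.58 m/d
q = K_eq · i = 26.58 × 0.0060 = 0.1595 m/d (same in every zone)
Zone A: v = q/n = 0.1595/0.15 = 1.063 m/d → t_A = 214/1.063 = 201.3 d
Zone B: v = q/n = 0.1595/0.14 = 1.139 m/d → t_B = 452/1.139 = 396.8 d
Zone C: v = q/n = 0.1595/0.30 = 0.5315 m/d → t_C = 116/0.5315 = 218.2 d
Total t = 201.3 + 396.8 + 218.2 = 816.4 d
   = 816.4 / 365 = 2.24 yr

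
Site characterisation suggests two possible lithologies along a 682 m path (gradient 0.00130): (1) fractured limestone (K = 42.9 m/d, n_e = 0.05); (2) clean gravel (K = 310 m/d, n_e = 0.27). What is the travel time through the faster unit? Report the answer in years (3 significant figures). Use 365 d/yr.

1.25 years

Unit 1 (fractured limestone): v = 42.9×0.0013/0.05 = 1.115 m/d, t = 682/1.115 = 611.4 d
Unit 2 (clean gravel): v = 310×0.0013/0.27 = 1.493 m/d, t = 682/1.493 = 456.9 d
Faster: 456.9 d / 365 = 1.25 yr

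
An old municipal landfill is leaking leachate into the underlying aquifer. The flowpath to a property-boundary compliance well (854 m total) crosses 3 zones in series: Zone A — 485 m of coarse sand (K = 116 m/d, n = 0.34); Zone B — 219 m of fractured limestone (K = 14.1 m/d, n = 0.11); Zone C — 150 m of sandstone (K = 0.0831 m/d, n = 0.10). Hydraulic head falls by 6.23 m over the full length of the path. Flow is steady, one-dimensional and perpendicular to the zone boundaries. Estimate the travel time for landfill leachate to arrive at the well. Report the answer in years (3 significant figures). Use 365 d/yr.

Continuity: the same q passes through each zone, so ΔH = q·Σ(L_j/K_j) — the zones act as resistances in series.
Σ(L/K) = 485/116 + 219/14.1 + 150/0.0831 = 4.181 + 15.53 + 1805 = 1825 d
q = ΔH / Σ(L/K) = 6.23 / 1825 = 0.003414 m/d (same in every zone)
Zone A: v = q/n = 0.003414/0.34 = 0.01004 m/d → t_A = 485/0.01004 = 48300 d
Zone B: v = q/n = 0.003414/0.11 = 0.03104 m/d → t_B = 219/0.03104 = 7056 d
Zone C: v = q/n = 0.003414/0.10 = 0.03414 m/d → t_C = 150/0.03414 = 4394 d
Total t = 48300 + 7056 + 4394 = 59750 d
   = 59750 / 365 = 164 yr

164 years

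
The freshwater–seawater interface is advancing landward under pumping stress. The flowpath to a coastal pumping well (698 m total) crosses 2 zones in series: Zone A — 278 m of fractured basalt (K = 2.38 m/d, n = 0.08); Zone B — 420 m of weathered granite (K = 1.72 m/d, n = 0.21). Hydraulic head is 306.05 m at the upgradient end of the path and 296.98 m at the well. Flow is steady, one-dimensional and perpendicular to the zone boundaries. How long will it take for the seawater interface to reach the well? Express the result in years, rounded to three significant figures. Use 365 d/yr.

Total head drop ΔH = 306.05 − 296.98 = 9.07 m
Steady 1-D flow in series ⇒ the Darcy flux q is identical in every zone and the zone head losses add (resistances L/K in series).
Σ(L/K) = 278/2.38 + 420/1.72 = 116.8 + 244.2 = 361.0 d
q = ΔH / Σ(L/K) = 9.07 / 361.0 = 0.02513 m/d (same in every zone)
Zone A: v = q/n = 0.02513/0.08 = 0.3141 m/d → t_A = 278/0.3141 = 885.2 d
Zone B: v = q/n = 0.02513/0.21 = 0.1196 m/d → t_B = 420/0.1196 = 3510 d
Total t = 885.2 + 3510 = 4396 d
   = 4396 / 365 = 12.0 yr

12.0 years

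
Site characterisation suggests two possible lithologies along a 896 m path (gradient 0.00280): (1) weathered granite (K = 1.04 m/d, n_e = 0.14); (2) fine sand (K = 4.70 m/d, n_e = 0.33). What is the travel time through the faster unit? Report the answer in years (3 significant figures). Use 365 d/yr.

Unit 1 (weathered granite): v = 1.04×0.0028/0.14 = 0.02080 m/d, t = 896/0.02080 = 43080 d
Unit 2 (fine sand): v = 4.70×0.0028/0.33 = 0.03988 m/d, t = 896/0.03988 = 22470 d
Faster: 22470 d / 365 = 61.6 yr

61.6 years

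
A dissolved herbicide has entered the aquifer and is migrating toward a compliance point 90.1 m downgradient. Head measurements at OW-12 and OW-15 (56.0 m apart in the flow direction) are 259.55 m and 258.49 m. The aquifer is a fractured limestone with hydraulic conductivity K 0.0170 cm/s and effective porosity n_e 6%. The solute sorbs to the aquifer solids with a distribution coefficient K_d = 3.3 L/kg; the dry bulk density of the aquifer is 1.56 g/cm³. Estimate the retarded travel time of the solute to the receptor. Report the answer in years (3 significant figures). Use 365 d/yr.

4.62 years

Hydraulic gradient i = (259.55 − 258.49) / 56.0 = 1.06 / 56.0 = 0.01893
K = 0.0170 cm/s × 864 = 14.69 m/d
Specific discharge q = 14.69 × 0.01893 = 0.2780 m/d
Average linear velocity = 0.2780 / 0.06 = 4.634 m/d
Retardation R = 1 + ρ_b·K_d/n = 1 + 1.56×3.3/0.06 = 86.80
Contaminant velocity v_c = v/R = 4.634/86.80 = 0.05338 m/d
t = L/v_c = 90.1/0.05338 = 1688 d
   = 1688/365 = 4.62 yr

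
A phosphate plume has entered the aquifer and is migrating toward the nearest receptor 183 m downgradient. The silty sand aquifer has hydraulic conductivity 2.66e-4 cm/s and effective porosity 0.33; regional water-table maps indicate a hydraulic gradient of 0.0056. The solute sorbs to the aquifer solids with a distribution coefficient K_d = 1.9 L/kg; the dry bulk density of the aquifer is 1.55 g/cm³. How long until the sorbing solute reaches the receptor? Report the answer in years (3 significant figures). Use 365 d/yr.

1280 years

K = 2.66e-4 cm/s × 864 = 0.2298 m/d
q = Ki = 0.2298 × 0.0056 = 0.001287 m/d
v_s = q/n_e = 0.001287/0.33 = 0.003900 m/d
Retardation R = 1 + ρ_b·K_d/n = 1 + 1.55×1.9/0.33 = 9.924
Contaminant velocity v_c = v/R = 0.003900/9.924 = 3.930e-4 m/d
t = L/v_c = 183/3.930e-4 = 465700 d
   = 465700/365 = 1280 yr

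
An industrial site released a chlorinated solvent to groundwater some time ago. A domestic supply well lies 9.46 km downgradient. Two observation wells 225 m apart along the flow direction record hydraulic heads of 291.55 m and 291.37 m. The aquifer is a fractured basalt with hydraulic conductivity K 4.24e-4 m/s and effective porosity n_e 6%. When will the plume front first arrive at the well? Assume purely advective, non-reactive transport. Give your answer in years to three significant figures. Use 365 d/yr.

Hydraulic gradient i = (291.55 − 291.37) / 225 = 0.18 / 225 = 8.000e-4
K = 4.24e-4 m/s × 86400 s/d = 36.63 m/d
q = Ki = 36.63 × 8.000e-4 = 0.02931 m/d
Seepage velocity v = q / n = 0.02931 / 0.06 = 0.4884 m/d
L = 9.46 km = 9460 m
t = L / v = 9460 / 0.4884 = 19370 d
   = 19370 / 365 = 53.1 yr

53.1 years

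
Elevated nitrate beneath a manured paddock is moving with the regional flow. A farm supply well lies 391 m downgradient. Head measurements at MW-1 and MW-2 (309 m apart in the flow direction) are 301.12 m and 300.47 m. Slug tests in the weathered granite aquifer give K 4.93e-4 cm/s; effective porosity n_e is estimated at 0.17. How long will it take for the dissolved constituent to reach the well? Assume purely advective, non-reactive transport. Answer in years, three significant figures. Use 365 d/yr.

Hydraulic gradient i = (301.12 − 300.47) / 309 = 0.65 / 309 = 0.002104
K = 4.93e-4 cm/s × 864 = 0.4260 m/d
Specific discharge q = 0.4260 × 0.002104 = 8.960e-4 m/d
Average linear velocity = 8.960e-4 / 0.17 = 0.005271 m/d
t = L / v = 391 / 0.005271 = 74180 d
   = 74180 / 365 = 203 yr

203 years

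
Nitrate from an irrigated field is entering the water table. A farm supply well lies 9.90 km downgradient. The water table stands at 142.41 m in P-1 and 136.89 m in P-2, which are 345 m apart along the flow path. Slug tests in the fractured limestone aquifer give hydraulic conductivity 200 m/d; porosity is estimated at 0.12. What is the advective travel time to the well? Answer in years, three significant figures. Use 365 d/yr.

1.02 years

Hydraulic gradient i = (142.41 − 136.89) / 345 = 5.52 / 345 = 0.01600
Darcy flux q = K·i = 200 × 0.01600 = 3.200 m/d
Seepage velocity v = q / n = 3.200 / 0.12 = 26.67 m/d
L = 9.90 km = 9900 m
t = L / v = 9900 / 26.67 = 371.3 d
   = 371.3 / 365 = 1.02 yr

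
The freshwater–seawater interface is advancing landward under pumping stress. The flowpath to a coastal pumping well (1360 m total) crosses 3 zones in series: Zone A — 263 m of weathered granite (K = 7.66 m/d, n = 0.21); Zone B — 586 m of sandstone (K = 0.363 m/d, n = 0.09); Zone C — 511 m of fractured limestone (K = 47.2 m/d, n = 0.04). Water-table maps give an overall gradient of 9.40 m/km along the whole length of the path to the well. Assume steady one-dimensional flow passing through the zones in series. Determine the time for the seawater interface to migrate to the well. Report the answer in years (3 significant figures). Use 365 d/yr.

Continuity: the same q passes through each zone, so ΔH = q·Σ(L_j/K_j) — the zones act as resistances in series.
Σ(L/K) = 263/7.66 + 586/0.363 + 511/47.2 = 34.33 + 1614 + 10.83 = 1659 d
K_eq = L_total / Σ(L/K) = 1360 / 1659 = 0.8195 m/d
q = K_eq · i = 0.8195 × 0.0094 = 0.007704 m/d (same in every zone)
Zone A: v = q/n = 0.007704/0.21 = 0.03668 m/d → t_A = 263/0.03668 = 7169 d
Zone B: v = q/n = 0.007704/0.09 = 0.08560 m/d → t_B = 586/0.08560 = 6846 d
Zone C: v = q/n = 0.007704/0.04 = 0.1926 m/d → t_C = 511/0.1926 = 2653 d
Total t = 7169 + 6846 + 2653 = 16670 d
   = 16670 / 365 = 45.7 yr

45.7 years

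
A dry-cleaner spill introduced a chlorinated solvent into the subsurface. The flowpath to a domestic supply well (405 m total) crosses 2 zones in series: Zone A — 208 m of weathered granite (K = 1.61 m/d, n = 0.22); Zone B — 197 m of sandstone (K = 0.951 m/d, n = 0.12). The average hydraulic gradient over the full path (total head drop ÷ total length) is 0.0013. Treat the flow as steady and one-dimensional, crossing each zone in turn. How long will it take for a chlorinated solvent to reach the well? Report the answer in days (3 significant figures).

44300 days

Steady 1-D flow in series ⇒ the Darcy flux q is identical in every zone and the zone head losses add (resistances L/K in series).
Σ(L/K) = 208/1.61 + 197/0.951 = 129.2 + 207.2 = 336.3 d
K_eq = L_total / Σ(L/K) = 405 / 336.3 = 1.204 m/d
q = K_eq · i = 1.204 × 0.0013 = 0.001565 m/d (same in every zone)
Zone A: v = q/n = 0.001565/0.22 = 0.007115 m/d → t_A = 208/0.007115 = 29230 d
Zone B: v = q/n = 0.001565/0.12 = 0.01304 m/d → t_B = 197/0.01304 = 15100 d
Total t = 29230 + 15100 = 44330 d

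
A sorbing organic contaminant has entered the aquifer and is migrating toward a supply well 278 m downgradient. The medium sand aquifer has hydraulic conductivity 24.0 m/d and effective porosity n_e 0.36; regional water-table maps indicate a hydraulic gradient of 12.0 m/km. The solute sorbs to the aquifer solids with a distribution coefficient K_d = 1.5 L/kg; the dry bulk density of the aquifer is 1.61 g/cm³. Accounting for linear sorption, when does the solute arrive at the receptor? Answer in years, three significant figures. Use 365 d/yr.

Darcy flux q = K·i = 24.0 × 0.012 = 0.2880 m/d
v = Ki/n = 24.0·0.012/0.36 = 0.8000 m/d
Retardation R = 1 + ρ_b·K_d/n = 1 + 1.61×1.5/0.36 = 7.708
Contaminant velocity v_c = v/R = 0.8000/7.708 = 0.1038 m/d
t = L/v_c = 278/0.1038 = 2679 d
   = 2679/365 = 7.34 yr

7.34 years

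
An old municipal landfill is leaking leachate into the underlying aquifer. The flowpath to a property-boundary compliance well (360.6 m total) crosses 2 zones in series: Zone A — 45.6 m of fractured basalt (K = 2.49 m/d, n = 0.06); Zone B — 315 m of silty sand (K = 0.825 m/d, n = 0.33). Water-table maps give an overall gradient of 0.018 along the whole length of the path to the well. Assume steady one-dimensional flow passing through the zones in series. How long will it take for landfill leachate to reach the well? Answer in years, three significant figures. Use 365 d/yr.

Steady 1-D flow in series ⇒ the Darcy flux q is identical in every zone and the zone head losses add (resistances L/K in series).
Σ(L/K) = 45.6/2.49 + 315/0.825 = 18.31 + 381.8 = 400.1 d
K_eq = L_total / Σ(L/K) = 360.6 / 400.1 = 0.9012 m/d
q = K_eq · i = 0.9012 × 0.018 = 0.01622 m/d (same in every zone)
Zone A: v = q/n = 0.01622/0.06 = 0.2704 m/d → t_A = 45.6/0.2704 = 168.7 d
Zone B: v = q/n = 0.01622/0.33 = 0.04916 m/d → t_B = 315/0.04916 = 6408 d
Total t = 168.7 + 6408 = 6577 d
   = 6577 / 365 = 18.0 yr

18.0 years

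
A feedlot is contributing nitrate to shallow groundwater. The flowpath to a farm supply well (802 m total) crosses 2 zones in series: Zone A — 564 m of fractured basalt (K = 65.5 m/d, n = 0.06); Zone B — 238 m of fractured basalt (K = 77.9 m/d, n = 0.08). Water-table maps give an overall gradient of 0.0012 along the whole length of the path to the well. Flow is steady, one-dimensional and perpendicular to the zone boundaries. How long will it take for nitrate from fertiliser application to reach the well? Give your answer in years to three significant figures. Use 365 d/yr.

1.76 years

For zones in series the flux q is common to all zones; the equivalent conductivity is the harmonic (thickness-weighted) mean, K_eq = L_total / Σ(L_j/K_j).
Σ(L/K) = 564/65.5 + 238/77.9 = 8.611 + 3.055 = 11.67 d
K_eq = L_total / Σ(L/K) = 802 / 11.67 = 68.75 m/d
q = K_eq · i = 68.75 × 0.0012 = 0.08250 m/d (same in every zone)
Zone A: v = q/n = 0.08250/0.06 = 1.375 m/d → t_A = 564/1.375 = 410.2 d
Zone B: v = q/n = 0.08250/0.08 = 1.031 m/d → t_B = 238/1.031 = 230.8 d
Total t = 410.2 + 230.8 = 641.0 d
   = 641.0 / 365 = 1.76 yr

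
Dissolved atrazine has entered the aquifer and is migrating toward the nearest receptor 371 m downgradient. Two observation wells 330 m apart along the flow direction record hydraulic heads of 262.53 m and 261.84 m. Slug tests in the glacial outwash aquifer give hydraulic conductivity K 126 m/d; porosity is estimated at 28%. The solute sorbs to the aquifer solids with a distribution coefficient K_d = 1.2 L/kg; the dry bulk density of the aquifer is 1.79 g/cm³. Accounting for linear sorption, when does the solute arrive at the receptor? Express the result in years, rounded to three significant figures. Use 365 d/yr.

9.37 years

Hydraulic gradient i = (262.53 − 261.84) / 330 = 0.69 / 330 = 0.002091
Darcy flux q = K·i = 126 × 0.002091 = 0.2635 m/d
v = Ki/n = 126·0.002091/0.28 = 0.9409 m/d
Retardation R = 1 + ρ_b·K_d/n = 1 + 1.79×1.2/0.28 = 8.671
Contaminant velocity v_c = v/R = 0.9409/8.671 = 0.1085 m/d
t = L/v_c = 371/0.1085 = 3419 d
   = 3419/365 = 9.37 yr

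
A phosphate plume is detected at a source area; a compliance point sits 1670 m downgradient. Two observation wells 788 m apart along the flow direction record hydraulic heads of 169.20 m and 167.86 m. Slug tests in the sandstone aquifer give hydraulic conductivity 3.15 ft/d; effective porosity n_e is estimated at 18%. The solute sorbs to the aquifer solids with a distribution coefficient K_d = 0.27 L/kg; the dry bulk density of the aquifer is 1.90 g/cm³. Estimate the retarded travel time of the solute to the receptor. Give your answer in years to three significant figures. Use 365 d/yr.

Hydraulic gradient i = (169.20 − 167.86) / 788 = 1.34 / 788 = 0.001701
K = 3.15 ft/d × 0.3048 = 0.9601 m/d
Darcy flux q = K·i = 0.9601 × 0.001701 = 0.001633 m/d
v_s = q/n_e = 0.001633/0.18 = 0.009071 m/d
Retardation R = 1 + ρ_b·K_d/n = 1 + 1.90×0.27/0.18 = 3.850
Contaminant velocity v_c = v/R = 0.009071/3.850 = 0.002356 m/d
t = L/v_c = 1670/0.002356 = 708800 d
   = 708800/365 = 1940 yr

1940 years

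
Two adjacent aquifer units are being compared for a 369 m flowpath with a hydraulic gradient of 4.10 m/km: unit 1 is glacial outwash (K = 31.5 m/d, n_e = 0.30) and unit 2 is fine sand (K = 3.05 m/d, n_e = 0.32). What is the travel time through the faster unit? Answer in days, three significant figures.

Unit 1 (glacial outwash): v = 31.5×0.0041/0.30 = 0.4305 m/d, t = 369/0.4305 = 857.1 d
Unit 2 (fine sand): v = 3.05×0.0041/0.32 = 0.03908 m/d, t = 369/0.03908 = 9443 d
Faster unit: t = 857 d

857 days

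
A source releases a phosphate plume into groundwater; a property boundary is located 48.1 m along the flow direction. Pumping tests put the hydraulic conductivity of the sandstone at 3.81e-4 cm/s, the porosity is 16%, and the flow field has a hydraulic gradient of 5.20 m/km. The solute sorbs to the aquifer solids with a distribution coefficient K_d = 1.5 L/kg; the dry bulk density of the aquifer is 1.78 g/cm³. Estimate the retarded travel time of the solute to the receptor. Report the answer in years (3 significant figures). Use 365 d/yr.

218 years

K = 3.81e-4 cm/s × 864 = 0.3292 m/d
Darcy flux q = K·i = 0.3292 × 0.0052 = 0.001712 m/d
Average linear velocity = 0.001712 / 0.16 = 0.01070 m/d
Retardation R = 1 + ρ_b·K_d/n = 1 + 1.78×1.5/0.16 = 17.69
Contaminant velocity v_c = v/R = 0.01070/17.69 = 6.049e-4 m/d
t = L/v_c = 48.1/6.049e-4 = 79520 d
   = 79520/365 = 218 yr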